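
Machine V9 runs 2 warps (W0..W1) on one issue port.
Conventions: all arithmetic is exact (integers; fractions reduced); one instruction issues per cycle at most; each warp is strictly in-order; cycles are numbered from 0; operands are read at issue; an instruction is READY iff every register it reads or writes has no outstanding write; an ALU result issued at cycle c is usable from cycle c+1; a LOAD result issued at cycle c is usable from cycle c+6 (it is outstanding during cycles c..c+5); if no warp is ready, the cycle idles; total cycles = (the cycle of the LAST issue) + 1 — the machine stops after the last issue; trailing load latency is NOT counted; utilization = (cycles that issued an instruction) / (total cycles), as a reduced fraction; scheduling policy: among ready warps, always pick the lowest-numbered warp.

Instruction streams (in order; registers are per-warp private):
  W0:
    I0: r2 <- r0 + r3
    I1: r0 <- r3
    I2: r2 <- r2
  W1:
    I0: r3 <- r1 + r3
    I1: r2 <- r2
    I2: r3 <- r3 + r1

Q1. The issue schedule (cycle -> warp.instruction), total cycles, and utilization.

cycle 0: W0.I0
cycle 1: W0.I1
cycle 2: W0.I2
cycle 3: W1.I0
cycle 4: W1.I1
cycle 5: W1.I2

Answer: 6 cycles, utilization 1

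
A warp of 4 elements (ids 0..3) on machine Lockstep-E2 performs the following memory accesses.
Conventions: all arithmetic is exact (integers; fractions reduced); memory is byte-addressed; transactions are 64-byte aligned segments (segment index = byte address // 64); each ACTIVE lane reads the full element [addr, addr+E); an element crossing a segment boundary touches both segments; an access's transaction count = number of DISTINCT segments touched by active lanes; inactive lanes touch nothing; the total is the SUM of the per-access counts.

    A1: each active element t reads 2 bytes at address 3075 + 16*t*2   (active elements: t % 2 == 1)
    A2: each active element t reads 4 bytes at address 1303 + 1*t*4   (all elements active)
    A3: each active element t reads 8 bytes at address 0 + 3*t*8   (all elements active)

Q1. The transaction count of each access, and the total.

A1: 2 transactions
A2: 1 transaction
A3: 2 transactions

Answer: 2,1,2; total 5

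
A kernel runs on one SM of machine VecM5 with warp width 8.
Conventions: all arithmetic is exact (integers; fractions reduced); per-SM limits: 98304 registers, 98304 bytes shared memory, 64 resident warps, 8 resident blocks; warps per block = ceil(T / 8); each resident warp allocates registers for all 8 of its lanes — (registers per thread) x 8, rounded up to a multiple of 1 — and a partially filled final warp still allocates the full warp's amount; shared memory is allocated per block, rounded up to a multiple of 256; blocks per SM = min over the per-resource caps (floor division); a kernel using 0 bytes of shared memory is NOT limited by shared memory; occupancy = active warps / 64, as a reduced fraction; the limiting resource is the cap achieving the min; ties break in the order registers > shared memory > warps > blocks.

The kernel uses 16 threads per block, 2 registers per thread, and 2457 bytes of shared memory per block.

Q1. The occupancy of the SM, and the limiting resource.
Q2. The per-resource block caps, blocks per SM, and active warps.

Answer: occupancy 1/4, limited by blocks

registers: 3072 blocks
shared memory: 38 blocks
warps: 32 blocks
blocks: 8 blocks

Answer: 8 blocks, 16 active warps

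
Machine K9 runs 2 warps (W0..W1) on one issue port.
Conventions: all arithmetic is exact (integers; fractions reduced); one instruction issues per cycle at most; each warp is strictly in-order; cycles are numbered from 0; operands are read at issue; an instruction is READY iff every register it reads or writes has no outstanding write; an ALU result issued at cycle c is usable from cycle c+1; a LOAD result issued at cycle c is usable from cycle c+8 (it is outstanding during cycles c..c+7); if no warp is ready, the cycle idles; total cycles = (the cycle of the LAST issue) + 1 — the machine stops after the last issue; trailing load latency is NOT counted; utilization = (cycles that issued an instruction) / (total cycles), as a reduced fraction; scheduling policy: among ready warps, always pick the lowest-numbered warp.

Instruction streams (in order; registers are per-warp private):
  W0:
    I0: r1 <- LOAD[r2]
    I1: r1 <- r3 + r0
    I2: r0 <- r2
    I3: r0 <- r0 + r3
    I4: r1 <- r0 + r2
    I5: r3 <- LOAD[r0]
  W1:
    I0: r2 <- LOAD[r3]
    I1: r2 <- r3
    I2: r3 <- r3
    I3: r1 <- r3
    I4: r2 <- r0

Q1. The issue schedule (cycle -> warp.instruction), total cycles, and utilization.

cycle 0: W0.I0
cycle 1: W1.I0
cycle 2: idle
cycle 3: idle
cycle 4: idle
cycle 5: idle
cycle 6: idle
cycle 7: idle
cycle 8: W0.I1
cycle 9: W0.I2
cycle 10: W0.I3
cycle 11: W0.I4
cycle 12: W0.I5
cycle 13: W1.I1
cycle 14: W1.I2
cycle 15: W1.I3
cycle 16: W1.I4

Answer: 17 cycles, utilization 11/17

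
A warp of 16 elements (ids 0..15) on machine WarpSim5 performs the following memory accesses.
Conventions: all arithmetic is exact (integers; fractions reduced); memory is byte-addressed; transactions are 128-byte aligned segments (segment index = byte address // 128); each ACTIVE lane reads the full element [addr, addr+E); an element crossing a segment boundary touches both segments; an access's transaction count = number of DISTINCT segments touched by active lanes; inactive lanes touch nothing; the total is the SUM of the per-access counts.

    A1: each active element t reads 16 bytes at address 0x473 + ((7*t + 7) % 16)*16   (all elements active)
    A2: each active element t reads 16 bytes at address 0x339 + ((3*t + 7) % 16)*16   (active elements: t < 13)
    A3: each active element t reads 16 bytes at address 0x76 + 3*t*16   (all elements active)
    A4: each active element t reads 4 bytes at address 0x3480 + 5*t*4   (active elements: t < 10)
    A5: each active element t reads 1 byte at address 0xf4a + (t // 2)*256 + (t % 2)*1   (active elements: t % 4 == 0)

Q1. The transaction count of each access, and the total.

A1: 3 transactions
A2: 3 transactions
A3: 7 transactions
A4: 2 transactions
A5: 4 transactions

Answer: 3,3,7,2,4; total 19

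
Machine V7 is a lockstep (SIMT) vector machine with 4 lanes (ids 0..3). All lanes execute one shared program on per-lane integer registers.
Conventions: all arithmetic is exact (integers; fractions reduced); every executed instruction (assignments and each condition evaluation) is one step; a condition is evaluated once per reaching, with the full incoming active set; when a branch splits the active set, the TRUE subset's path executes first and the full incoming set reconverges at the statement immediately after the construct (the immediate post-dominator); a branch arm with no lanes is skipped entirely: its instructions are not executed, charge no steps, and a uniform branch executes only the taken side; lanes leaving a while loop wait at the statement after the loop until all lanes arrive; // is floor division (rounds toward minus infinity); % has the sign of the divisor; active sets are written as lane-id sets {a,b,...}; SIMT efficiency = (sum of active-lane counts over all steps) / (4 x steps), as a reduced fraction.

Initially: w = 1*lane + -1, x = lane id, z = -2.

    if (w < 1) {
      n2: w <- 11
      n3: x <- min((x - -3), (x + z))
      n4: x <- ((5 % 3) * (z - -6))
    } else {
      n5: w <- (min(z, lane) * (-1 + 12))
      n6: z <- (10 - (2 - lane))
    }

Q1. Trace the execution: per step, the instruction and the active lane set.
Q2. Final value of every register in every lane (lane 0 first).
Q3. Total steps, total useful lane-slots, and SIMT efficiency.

step 0: eval (w < 1)                 {0,1,2,3}
step 1: w <- 11                      {0,1}
step 2: x <- min((x - -3), (x + z))  {0,1}
step 3: x <- ((5 % 3) * (z - -6))    {0,1}
step 4: w <- (min(z, lane) * (-1 + 12)) {2,3}
step 5: z <- (10 - (2 - lane))       {2,3}

Answer: 6 steps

w: 11,11,-22,-22
x: 8,8,2,3
z: -2,-2,10,11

steps = 6; useful = 14; efficiency = 14/24 = 7/12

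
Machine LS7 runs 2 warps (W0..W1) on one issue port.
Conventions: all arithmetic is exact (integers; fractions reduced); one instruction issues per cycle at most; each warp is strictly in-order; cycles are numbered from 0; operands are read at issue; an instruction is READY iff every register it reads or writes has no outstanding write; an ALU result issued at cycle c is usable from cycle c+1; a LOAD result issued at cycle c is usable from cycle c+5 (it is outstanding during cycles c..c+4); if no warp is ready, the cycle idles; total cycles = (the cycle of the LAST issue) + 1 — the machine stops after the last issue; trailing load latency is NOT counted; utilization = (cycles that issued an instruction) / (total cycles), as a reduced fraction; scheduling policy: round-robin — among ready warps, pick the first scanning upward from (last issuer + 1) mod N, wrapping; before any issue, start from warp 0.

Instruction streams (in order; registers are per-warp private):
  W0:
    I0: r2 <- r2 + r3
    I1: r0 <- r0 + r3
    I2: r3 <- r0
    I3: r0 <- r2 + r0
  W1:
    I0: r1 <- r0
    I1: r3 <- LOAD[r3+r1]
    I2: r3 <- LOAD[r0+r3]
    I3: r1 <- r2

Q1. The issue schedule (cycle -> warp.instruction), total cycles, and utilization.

cycle 0: W0.I0
cycle 1: W1.I0
cycle 2: W0.I1
cycle 3: W1.I1
cycle 4: W0.I2
cycle 5: W0.I3
cycle 6: idle
cycle 7: idle
cycle 8: W1.I2
cycle 9: W1.I3

Answer: 10 cycles, utilization 4/5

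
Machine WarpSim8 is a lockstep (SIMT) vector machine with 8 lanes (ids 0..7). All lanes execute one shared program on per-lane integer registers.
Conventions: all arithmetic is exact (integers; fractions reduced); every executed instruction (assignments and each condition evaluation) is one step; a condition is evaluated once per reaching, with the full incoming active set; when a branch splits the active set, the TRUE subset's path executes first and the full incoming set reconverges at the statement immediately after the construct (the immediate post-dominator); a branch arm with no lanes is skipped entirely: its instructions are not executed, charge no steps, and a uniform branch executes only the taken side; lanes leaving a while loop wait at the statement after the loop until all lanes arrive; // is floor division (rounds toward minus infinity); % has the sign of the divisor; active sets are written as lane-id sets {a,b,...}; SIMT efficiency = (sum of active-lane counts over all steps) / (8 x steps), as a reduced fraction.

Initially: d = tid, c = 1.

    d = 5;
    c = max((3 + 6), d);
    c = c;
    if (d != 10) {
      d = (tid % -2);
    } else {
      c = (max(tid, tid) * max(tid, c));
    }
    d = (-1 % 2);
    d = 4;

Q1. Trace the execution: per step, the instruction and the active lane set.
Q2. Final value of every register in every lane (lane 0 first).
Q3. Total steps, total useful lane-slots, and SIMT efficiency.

step 0: d <- 5                       {0,1,2,3,4,5,6,7}
step 1: c <- max((3 + 6), d)         {0,1,2,3,4,5,6,7}
step 2: c <- c                       {0,1,2,3,4,5,6,7}
step 3: eval (d != 10)               {0,1,2,3,4,5,6,7}
step 4: d <- (tid % -2)              {0,1,2,3,4,5,6,7}
step 5: d <- (-1 % 2)                {0,1,2,3,4,5,6,7}
step 6: d <- 4                       {0,1,2,3,4,5,6,7}

Answer: 7 steps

d: 4,4,4,4,4,4,4,4
c: 9,9,9,9,9,9,9,9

steps = 7; useful = 56; efficiency = 56/56 = 1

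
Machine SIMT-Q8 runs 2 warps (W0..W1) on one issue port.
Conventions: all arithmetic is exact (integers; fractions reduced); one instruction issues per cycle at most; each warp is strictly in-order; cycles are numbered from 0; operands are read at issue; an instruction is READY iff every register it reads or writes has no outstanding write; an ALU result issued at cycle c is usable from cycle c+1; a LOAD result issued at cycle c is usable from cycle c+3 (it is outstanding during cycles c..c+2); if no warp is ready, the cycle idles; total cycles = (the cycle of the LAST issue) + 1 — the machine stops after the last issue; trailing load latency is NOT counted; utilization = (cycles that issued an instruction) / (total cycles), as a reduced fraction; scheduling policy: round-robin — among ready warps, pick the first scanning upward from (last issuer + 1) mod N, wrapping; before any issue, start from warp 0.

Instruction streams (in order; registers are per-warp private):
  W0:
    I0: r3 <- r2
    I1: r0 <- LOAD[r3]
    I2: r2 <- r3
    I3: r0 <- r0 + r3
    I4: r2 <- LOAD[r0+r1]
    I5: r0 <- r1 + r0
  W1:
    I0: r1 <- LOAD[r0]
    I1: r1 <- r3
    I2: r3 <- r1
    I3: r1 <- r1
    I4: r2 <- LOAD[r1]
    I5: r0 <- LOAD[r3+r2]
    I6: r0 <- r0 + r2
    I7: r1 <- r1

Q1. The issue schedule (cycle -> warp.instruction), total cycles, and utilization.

cycle 0: W0.I0
cycle 1: W1.I0
cycle 2: W0.I1
cycle 3: W0.I2
cycle 4: W1.I1
cycle 5: W0.I3
cycle 6: W1.I2
cycle 7: W0.I4
cycle 8: W1.I3
cycle 9: W0.I5
cycle 10: W1.I4
cycle 11: idle
cycle 12: idle
cycle 13: W1.I5
cycle 14: idle
cycle 15: idle
cycle 16: W1.I6
cycle 17: W1.I7

Answer: 18 cycles, utilization 7/9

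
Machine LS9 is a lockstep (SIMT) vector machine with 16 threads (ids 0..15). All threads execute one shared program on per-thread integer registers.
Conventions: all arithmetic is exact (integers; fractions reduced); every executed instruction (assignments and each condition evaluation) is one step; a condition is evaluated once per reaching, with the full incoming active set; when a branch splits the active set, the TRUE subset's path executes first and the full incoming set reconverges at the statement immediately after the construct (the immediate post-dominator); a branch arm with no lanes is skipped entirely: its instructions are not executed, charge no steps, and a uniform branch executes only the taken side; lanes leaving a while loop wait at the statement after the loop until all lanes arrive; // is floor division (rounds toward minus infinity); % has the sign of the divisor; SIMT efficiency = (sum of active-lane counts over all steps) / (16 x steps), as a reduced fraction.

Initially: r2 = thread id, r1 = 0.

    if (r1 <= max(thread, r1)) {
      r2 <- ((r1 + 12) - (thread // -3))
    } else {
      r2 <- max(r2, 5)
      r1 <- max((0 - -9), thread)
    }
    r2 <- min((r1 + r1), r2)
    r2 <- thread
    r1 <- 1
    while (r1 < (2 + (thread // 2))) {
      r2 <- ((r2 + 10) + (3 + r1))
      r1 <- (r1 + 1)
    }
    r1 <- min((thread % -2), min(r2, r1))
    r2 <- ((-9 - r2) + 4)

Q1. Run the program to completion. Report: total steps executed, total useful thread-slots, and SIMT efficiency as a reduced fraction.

Answer: 32 steps, 344 useful, 43/64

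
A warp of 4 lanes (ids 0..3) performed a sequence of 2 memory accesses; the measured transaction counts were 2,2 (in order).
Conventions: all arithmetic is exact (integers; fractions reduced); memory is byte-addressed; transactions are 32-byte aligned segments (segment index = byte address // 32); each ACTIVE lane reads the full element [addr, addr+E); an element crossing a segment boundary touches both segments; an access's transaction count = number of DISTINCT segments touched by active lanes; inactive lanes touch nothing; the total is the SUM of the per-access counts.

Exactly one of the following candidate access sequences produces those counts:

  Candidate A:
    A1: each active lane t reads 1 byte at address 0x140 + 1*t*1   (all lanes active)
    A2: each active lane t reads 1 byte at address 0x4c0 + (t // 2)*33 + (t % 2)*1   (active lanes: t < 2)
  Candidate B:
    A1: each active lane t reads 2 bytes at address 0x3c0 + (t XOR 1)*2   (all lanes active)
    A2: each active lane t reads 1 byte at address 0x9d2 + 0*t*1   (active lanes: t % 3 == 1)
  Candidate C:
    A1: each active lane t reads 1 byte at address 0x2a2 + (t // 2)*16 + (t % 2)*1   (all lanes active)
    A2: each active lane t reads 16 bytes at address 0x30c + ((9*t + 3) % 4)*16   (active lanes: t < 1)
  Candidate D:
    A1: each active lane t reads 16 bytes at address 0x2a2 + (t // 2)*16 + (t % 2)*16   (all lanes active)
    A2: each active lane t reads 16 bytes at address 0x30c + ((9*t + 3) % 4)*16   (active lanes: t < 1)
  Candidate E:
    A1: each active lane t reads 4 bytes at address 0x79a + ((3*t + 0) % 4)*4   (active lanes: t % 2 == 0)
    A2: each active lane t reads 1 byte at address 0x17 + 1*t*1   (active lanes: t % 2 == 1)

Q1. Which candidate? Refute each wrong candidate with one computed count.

A: A1 gives 1 transaction, not 2
B: A1 gives 1 transaction, not 2
C: A1 gives 1 transaction, not 2
E: A2 gives 1 transaction, not 2
D: all counts match (2,2)

Answer: D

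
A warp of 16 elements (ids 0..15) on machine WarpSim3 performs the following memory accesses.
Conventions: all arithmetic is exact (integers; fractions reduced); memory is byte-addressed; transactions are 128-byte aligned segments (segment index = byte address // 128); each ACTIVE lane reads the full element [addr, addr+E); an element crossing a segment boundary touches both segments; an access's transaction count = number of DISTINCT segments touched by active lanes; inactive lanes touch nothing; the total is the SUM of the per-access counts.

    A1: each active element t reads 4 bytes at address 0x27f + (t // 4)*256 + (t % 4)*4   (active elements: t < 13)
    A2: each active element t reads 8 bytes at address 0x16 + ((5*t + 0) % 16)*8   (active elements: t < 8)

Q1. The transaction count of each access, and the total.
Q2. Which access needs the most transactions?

A1: 8 transactions
A2: 2 transactions

Answer: 8,2; total 10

Answer: A1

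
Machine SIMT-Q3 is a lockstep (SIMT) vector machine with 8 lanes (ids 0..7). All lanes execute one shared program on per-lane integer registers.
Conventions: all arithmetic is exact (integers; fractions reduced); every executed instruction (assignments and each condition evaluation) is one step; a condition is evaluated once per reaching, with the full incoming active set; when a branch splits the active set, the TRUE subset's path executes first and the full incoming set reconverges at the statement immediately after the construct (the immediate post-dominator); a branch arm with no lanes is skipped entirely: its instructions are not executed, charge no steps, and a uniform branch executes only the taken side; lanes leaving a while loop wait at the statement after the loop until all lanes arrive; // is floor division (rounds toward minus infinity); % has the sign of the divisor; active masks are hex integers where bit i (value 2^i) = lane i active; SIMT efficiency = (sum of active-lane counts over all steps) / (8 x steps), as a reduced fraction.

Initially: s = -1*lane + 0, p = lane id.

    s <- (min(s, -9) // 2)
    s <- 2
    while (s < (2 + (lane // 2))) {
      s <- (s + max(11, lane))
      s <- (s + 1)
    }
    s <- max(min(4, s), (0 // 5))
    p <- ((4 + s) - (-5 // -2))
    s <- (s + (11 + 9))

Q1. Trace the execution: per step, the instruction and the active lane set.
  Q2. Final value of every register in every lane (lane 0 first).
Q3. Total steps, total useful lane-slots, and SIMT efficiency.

step 0: s <- (min(s, -9) // 2)       0xff
step 1: s <- 2                       0xff
step 2: eval (s < (2 + (lane // 2))) 0xff
step 3: s <- (s + max(11, lane))     0xfc
step 4: s <- (s + 1)                 0xfc
step 5: eval (s < (2 + (lane // 2))) 0xfc
step 6: s <- max(min(4, s), (0 // 5)) 0xff
step 7: p <- ((4 + s) - (-5 // -2))  0xff
step 8: s <- (s + (11 + 9))          0xff

Answer: 9 steps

s: 22,22,24,24,24,24,24,24
p: 4,4,6,6,6,6,6,6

steps = 9; useful = 66; efficiency = 66/72 = 11/12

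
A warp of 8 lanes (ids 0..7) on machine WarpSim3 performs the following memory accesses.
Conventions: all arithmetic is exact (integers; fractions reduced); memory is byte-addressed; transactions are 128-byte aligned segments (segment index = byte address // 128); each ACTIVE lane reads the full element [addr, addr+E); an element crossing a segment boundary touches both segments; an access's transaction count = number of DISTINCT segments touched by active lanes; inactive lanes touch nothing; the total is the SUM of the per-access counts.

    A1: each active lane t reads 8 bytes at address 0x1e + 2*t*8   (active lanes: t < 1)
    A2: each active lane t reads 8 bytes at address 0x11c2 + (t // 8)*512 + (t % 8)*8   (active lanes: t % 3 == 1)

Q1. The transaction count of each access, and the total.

A1: 1 transaction
A2: 2 transactions

Answer: 1,2; total 3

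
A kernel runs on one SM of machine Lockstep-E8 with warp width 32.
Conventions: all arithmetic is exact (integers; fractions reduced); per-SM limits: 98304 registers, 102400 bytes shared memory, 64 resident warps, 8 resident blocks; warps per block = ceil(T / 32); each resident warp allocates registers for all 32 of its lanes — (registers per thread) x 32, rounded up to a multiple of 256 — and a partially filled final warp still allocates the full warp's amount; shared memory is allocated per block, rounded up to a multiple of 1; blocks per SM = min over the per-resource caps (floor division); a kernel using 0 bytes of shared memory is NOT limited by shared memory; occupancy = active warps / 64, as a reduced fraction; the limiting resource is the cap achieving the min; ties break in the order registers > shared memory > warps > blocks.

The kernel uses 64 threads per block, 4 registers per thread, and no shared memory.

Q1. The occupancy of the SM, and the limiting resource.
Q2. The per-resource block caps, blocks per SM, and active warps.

Answer: occupancy 1/4, limited by blocks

registers: 192 blocks
shared memory: no limit (kernel uses none)
warps: 32 blocks
blocks: 8 blocks

Answer: 8 blocks, 16 active warps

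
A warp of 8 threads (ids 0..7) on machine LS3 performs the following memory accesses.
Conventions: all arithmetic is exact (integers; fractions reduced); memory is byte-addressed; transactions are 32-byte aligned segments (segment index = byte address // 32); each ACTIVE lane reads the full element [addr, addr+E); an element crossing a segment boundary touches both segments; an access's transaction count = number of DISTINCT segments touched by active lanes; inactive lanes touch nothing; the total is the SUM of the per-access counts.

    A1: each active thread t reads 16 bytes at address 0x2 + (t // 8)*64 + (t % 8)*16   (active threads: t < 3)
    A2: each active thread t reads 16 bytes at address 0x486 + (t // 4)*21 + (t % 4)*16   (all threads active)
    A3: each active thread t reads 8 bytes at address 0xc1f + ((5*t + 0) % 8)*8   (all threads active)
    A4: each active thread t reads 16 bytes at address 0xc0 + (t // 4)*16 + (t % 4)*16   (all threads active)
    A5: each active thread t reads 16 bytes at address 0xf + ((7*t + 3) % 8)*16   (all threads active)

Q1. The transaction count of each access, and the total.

A1: 2 transactions
A2: 3 transactions
A3: 3 transactions
A4: 3 transactions
A5: 5 transactions

Answer: 2,3,3,3,5; total 16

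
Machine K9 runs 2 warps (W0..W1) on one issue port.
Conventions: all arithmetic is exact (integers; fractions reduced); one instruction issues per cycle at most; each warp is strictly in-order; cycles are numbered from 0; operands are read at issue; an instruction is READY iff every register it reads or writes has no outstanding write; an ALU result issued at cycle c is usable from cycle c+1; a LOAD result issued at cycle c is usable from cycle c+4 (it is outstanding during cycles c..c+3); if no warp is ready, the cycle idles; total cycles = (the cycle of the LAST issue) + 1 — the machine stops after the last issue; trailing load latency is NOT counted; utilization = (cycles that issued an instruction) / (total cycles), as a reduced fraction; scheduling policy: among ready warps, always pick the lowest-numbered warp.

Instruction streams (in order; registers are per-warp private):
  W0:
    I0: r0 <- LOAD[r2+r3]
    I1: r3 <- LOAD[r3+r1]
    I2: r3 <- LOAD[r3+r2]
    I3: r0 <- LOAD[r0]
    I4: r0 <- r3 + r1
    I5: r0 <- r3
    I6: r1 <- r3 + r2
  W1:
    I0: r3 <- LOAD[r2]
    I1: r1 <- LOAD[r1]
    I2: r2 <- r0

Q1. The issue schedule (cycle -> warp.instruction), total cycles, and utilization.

cycle 0: W0.I0
cycle 1: W0.I1
cycle 2: W1.I0
cycle 3: W1.I1
cycle 4: W1.I2
cycle 5: W0.I2
cycle 6: W0.I3
cycle 7: idle
cycle 8: idle
cycle 9: idle
cycle 10: W0.I4
cycle 11: W0.I5
cycle 12: W0.I6

Answer: 13 cycles, utilization 10/13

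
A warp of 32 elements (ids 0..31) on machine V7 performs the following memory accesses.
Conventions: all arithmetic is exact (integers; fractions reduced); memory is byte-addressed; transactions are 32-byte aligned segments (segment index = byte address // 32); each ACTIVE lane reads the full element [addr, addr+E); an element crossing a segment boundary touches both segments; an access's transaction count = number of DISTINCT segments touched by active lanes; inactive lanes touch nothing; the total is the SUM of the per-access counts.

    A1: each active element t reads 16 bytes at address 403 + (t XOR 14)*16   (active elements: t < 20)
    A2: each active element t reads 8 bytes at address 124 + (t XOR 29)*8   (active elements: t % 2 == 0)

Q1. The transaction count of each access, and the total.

A1: 12 transactions
A2: 8 transactions

Answer: 12,8; total 20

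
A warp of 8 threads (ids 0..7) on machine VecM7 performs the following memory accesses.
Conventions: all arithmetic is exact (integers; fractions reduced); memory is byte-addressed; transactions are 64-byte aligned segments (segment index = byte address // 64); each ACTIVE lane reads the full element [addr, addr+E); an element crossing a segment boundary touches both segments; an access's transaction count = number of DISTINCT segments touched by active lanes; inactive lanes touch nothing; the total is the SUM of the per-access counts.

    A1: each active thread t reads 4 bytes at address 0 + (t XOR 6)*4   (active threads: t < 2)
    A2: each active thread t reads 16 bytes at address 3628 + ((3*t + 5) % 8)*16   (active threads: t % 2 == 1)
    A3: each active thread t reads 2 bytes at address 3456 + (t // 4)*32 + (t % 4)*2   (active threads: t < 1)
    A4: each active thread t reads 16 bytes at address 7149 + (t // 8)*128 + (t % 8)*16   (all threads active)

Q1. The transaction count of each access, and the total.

A1: 1 transaction
A2: 3 transactions
A3: 1 transaction
A4: 3 transactions

Answer: 1,3,1,3; total 8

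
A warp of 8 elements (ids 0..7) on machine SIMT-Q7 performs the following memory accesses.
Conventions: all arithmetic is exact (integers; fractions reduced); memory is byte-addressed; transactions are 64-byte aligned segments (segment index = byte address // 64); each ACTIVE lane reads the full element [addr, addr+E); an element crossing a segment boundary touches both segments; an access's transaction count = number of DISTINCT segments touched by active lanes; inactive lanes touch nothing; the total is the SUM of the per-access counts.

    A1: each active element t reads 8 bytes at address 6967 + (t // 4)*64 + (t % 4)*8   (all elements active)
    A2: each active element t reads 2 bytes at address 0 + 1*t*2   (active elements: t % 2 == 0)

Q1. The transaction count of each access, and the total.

A1: 3 transactions
A2: 1 transaction

Answer: 3,1; total 4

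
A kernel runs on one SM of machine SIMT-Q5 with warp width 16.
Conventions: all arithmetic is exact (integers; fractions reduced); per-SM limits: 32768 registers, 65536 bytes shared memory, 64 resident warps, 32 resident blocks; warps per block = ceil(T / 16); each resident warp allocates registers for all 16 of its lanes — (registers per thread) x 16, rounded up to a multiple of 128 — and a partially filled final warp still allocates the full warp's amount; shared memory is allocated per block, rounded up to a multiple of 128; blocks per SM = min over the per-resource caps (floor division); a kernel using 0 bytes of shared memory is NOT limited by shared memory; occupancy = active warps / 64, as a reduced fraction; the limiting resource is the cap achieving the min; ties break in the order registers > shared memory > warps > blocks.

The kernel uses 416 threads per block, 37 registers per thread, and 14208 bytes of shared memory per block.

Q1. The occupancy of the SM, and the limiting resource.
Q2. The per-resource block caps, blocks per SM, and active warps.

Answer: occupancy 13/32, limited by registers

registers: 1 block
shared memory: 4 blocks
warps: 2 blocks
blocks: 32 blocks

Answer: 1 block, 26 active warps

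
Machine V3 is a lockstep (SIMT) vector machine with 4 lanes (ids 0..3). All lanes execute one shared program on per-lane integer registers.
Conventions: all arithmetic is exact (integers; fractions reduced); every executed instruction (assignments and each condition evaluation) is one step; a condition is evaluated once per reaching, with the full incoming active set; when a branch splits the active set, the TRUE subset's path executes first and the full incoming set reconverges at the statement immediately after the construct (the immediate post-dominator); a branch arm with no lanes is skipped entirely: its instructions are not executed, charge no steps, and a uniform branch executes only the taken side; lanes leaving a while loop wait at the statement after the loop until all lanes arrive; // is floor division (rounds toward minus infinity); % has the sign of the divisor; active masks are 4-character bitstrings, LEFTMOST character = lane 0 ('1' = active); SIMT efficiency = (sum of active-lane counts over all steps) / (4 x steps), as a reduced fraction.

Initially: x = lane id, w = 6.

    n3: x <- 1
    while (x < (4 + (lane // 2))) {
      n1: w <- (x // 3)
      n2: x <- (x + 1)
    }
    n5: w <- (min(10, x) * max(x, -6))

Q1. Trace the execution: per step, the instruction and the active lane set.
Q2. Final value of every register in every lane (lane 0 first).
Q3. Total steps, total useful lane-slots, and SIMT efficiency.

step 0: x <- 1                       1111
step 1: eval (x < (4 + (lane // 2))) 1111
step 2: w <- (x // 3)                1111
step 3: x <- (x + 1)                 1111
step 4: eval (x < (4 + (lane // 2))) 1111
step 5: w <- (x // 3)                1111
step 6: x <- (x + 1)                 1111
step 7: eval (x < (4 + (lane // 2))) 1111
step 8: w <- (x // 3)                1111
step 9: x <- (x + 1)                 1111
step 10: eval (x < (4 + (lane // 2))) 1111
step 11: w <- (x // 3)                0011
step 12: x <- (x + 1)                 0011
step 13: eval (x < (4 + (lane // 2))) 0011
step 14: w <- (min(10, x) * max(x, -6)) 1111

Answer: 15 steps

x: 4,4,5,5
w: 16,16,25,25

steps = 15; useful = 54; efficiency = 54/60 = 9/10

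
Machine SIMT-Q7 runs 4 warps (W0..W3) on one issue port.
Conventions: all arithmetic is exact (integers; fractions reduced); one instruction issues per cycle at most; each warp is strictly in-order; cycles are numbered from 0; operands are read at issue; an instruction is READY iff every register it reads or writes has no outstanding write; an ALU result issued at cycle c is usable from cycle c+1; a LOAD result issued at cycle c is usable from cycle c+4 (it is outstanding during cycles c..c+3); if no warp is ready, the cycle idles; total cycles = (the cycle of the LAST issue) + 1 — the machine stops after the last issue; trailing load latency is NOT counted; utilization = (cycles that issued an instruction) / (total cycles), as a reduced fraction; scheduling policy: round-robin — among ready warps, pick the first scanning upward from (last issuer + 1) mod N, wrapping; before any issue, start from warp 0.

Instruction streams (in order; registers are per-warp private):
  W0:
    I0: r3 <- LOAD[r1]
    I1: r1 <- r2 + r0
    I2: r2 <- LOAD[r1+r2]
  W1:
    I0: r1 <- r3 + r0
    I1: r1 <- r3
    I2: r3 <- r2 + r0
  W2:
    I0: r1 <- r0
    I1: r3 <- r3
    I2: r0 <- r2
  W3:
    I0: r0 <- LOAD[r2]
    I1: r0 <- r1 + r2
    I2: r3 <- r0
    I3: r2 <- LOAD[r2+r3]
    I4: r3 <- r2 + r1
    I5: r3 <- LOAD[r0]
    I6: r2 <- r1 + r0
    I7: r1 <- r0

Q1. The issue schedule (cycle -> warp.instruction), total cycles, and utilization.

cycle 0: W0.I0
cycle 1: W1.I0
cycle 2: W2.I0
cycle 3: W3.I0
cycle 4: W0.I1
cycle 5: W1.I1
cycle 6: W2.I1
cycle 7: W3.I1
cycle 8: W0.I2
cycle 9: W1.I2
cycle 10: W2.I2
cycle 11: W3.I2
cycle 12: W3.I3
cycle 13: idle
cycle 14: idle
cycle 15: idle
cycle 16: W3.I4
cycle 17: W3.I5
cycle 18: W3.I6
cycle 19: W3.I7

Answer: 20 cycles, utilization 17/20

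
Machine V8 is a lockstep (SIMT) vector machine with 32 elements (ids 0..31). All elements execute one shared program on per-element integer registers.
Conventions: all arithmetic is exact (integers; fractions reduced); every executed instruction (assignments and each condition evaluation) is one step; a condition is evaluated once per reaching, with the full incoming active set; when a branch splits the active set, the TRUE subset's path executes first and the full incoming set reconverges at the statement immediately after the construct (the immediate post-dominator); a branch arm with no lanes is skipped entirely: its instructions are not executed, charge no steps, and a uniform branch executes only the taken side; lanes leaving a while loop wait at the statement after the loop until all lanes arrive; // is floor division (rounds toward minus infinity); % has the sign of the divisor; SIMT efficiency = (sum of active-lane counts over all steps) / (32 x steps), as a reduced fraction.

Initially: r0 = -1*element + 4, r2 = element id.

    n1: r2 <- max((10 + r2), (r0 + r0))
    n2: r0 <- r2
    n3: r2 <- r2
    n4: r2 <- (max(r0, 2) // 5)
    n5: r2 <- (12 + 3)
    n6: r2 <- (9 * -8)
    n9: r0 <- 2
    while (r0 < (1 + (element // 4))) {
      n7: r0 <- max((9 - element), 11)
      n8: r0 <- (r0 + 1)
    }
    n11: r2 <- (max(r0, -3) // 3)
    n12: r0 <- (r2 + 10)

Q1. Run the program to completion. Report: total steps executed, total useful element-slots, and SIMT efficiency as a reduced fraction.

Answer: 13 steps, 392 useful, 49/52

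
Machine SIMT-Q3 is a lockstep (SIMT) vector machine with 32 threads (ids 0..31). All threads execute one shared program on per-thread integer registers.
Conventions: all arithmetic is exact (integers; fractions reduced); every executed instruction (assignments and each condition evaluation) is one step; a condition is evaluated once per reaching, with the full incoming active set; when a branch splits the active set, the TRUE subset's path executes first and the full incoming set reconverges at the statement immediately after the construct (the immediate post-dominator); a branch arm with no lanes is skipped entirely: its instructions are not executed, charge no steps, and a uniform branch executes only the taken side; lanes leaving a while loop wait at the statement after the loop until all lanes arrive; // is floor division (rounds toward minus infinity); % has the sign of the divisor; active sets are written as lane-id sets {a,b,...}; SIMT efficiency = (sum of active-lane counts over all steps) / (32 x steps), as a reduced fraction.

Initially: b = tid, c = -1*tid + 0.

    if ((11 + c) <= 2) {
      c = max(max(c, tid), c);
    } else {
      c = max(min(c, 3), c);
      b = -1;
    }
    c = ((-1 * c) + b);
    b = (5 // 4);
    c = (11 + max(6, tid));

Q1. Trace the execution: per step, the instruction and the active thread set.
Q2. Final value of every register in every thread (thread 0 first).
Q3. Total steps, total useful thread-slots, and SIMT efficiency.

step 0: eval ((11 + c) <= 2)         {0,1,2,3,4,5,6,7,8,9,10,11,12,13,14,15,16,17,18,19,20,21,22,23,24,25,26,27,28,29,30,31}
step 1: c <- max(max(c, tid), c)     {9,10,11,12,13,14,15,16,17,18,19,20,21,22,23,24,25,26,27,28,29,30,31}
step 2: c <- max(min(c, 3), c)       {0,1,2,3,4,5,6,7,8}
step 3: b <- -1                      {0,1,2,3,4,5,6,7,8}
step 4: c <- ((-1 * c) + b)          {0,1,2,3,4,5,6,7,8,9,10,11,12,13,14,15,16,17,18,19,20,21,22,23,24,25,26,27,28,29,30,31}
step 5: b <- (5 // 4)                {0,1,2,3,4,5,6,7,8,9,10,11,12,13,14,15,16,17,18,19,20,21,22,23,24,25,26,27,28,29,30,31}
step 6: c <- (11 + max(6, tid))      {0,1,2,3,4,5,6,7,8,9,10,11,12,13,14,15,16,17,18,19,20,21,22,23,24,25,26,27,28,29,30,31}

Answer: 7 steps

b: 1,1,1,1,1,1,1,1,1,1,1,1,1,1,1,1,1,1,1,1,1,1,1,1,1,1,1,1,1,1,1,1
c: 17,17,17,17,17,17,17,18,19,20,21,22,23,24,25,26,27,28,29,30,31,32,33,34,35,36,37,38,39,40,41,42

steps = 7; useful = 169; efficiency = 169/224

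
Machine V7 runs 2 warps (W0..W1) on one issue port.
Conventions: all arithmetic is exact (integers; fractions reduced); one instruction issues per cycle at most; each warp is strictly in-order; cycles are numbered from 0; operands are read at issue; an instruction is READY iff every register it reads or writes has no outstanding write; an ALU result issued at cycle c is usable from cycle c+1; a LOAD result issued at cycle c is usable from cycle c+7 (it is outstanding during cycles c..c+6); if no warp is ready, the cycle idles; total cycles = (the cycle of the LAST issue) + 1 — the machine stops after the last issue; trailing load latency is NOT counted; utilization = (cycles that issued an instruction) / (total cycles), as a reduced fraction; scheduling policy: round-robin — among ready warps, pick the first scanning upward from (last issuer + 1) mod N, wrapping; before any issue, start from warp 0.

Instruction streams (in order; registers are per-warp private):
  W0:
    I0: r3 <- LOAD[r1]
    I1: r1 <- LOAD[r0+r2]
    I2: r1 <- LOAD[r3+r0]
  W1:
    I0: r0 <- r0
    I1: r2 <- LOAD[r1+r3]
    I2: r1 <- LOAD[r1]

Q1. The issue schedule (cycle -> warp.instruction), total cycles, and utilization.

cycle 0: W0.I0
cycle 1: W1.I0
cycle 2: W0.I1
cycle 3: W1.I1
cycle 4: W1.I2
cycle 5: idle
cycle 6: idle
cycle 7: idle
cycle 8: idle
cycle 9: W0.I2

Answer: 10 cycles, utilization 3/5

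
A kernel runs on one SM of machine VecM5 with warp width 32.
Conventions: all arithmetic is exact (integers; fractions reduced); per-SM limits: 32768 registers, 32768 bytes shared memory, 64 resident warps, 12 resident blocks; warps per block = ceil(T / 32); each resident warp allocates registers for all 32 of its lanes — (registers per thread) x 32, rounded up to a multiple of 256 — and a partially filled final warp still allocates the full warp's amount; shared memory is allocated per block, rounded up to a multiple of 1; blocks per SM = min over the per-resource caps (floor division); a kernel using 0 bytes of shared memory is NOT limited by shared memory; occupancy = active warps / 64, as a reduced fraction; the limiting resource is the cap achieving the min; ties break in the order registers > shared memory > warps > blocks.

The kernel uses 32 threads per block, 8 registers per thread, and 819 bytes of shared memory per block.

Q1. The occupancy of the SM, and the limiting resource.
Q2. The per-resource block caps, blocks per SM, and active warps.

Answer: occupancy 3/16, limited by blocks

registers: 128 blocks
shared memory: 40 blocks
warps: 64 blocks
blocks: 12 blocks

Answer: 12 blocks, 12 active warps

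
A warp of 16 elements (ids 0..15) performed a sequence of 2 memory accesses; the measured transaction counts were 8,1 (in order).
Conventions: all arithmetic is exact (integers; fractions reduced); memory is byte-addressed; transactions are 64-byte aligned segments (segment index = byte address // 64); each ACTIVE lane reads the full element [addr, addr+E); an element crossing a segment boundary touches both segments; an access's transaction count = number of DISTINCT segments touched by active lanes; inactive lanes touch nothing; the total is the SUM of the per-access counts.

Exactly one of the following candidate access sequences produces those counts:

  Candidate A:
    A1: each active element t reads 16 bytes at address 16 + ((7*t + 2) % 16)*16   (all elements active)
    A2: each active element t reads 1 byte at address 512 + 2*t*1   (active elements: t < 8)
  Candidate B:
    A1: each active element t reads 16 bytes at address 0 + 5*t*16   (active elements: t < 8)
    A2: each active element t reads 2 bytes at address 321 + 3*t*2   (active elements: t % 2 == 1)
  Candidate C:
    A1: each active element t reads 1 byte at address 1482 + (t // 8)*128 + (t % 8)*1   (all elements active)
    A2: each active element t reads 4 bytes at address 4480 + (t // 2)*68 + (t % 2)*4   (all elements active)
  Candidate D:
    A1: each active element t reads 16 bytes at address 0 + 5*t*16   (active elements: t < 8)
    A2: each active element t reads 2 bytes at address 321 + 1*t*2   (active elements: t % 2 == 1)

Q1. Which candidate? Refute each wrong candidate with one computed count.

A: A1 gives 5 transactions, not 8
B: A2 gives 2 transactions, not 1
C: A1 gives 2 transactions, not 8
D: all counts match (8,1)

Answer: D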